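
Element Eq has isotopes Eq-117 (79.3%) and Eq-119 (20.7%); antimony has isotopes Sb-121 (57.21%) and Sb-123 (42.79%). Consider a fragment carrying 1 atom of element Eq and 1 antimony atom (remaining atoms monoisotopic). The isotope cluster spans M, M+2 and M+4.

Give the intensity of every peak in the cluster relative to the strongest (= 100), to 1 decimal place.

Element Eq pattern (n=1): 0.7930 : 0.2070
Antimony pattern (n=1): 0.5721 : 0.4279
Convolve the two distributions (both contribute in 2-u steps):
  M: 0.7930×0.5721 = 0.453675
  M+2: 0.7930×0.4279 + 0.2070×0.5721 = 0.457749
  M+4: 0.2070×0.4279 = 0.088575
Scale to base peak (0.457749) = 100: 99.1 : 100.0 : 19.4

99.1 : 100.0 : 19.4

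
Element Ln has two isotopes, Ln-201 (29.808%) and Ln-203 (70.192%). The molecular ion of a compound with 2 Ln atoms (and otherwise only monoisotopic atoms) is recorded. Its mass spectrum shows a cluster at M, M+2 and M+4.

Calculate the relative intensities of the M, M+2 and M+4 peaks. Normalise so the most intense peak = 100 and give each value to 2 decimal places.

18.03 : 84.93 : 100.00

Expanding (0.29808 + 0.70192)^2:
P(M) = 0.29808^2 = 0.088852
P(M+2) = 2 × 0.29808^1 × 0.70192^1 = 0.418457
P(M+4) = 0.70192^2 = 0.492692
The M+4 peak is largest (0.492692); scaling to 100 gives 18.03 : 84.93 : 100.00.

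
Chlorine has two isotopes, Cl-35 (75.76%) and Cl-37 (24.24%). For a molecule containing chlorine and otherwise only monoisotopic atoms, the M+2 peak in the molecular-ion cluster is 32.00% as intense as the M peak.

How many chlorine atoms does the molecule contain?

With n Cl atoms, P(M+2)/P(M) = C(n,1)·p^(n−1)q / p^n = n·q/p = n · 0.2424/0.7576.
n = 0.3200 × 0.7576/0.2424 = 1.00 ≈ 1

1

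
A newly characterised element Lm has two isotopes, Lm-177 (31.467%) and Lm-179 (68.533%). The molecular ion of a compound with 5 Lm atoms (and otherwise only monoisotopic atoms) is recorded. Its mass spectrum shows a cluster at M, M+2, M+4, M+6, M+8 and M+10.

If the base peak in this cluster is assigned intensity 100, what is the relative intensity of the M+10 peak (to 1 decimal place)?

43.6

(0.31467 + 0.68533)^5 gives M 0.0031, M+2 0.0336, M+4 0.1463, M+6 0.3187, M+8 0.3471, M+10 0.1512; the largest is M+8.
P(M+8) = C(5,4) × 0.31467^1 × 0.68533^4 = 5 × 0.31467 × 0.22059668 = 0.347076 (base)
P(M+10) = C(5,5) × 0.31467^0 × 0.68533^5 = 1 × 1.0000 × 0.15118152 = 0.151182
Relative intensity = 0.151182 / 0.347076 × 100 = 43.6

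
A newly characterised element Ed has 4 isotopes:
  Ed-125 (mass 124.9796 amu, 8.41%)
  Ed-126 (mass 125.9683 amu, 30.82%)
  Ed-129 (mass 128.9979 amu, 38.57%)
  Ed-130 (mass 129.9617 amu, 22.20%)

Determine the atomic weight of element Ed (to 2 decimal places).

127.94 amu

Ar = Σ fᵢ·mᵢ = 0.0841 × 124.9796 + 0.3082 × 125.9683 + 0.3857 × 128.9979 + 0.2220 × 129.9617
= 10.51078 + 38.82343 + 49.75449 + 28.85150 = 127.94020 amu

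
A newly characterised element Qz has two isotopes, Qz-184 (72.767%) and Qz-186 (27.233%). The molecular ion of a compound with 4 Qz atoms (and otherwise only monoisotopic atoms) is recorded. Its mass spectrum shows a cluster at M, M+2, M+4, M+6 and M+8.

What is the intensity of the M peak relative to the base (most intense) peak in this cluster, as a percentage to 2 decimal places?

66.80%

(0.72767 + 0.27233)^4 gives M 0.2804, M+2 0.4197, M+4 0.2356, M+6 0.0588, M+8 0.0055; the largest is M+2.
P(M+2) = C(4,1) × 0.72767^3 × 0.27233^1 = 4 × 0.38530391 × 0.27233 = 0.419719 (base)
P(M) = C(4,0) × 0.72767^4 × 0.27233^0 = 1 × 0.28037409 × 1.0000 = 0.280374
Relative intensity = 0.280374 / 0.419719 × 100 = 66.80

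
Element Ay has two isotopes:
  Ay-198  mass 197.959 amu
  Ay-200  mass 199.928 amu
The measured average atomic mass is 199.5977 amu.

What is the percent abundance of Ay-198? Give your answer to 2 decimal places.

16.78%

Writing the weighted mean with unknown fraction x of Ay-198:
197.959·x + 199.928·(1 − x) = 199.5977
(197.959 − 199.928)·x = 199.5977 − 199.928
x = -0.3303 / -1.969 = 0.16775 → 16.78% Ay-198, 83.22% Ay-200.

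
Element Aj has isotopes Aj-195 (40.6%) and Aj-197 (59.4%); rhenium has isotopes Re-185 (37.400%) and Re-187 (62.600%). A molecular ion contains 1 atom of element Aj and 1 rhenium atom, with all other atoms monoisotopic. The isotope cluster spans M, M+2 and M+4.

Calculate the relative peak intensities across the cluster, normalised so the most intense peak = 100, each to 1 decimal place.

Element Aj pattern (n=1): 0.4060 : 0.5940
Rhenium pattern (n=1): 0.3740 : 0.6260
Convolve the two distributions (both contribute in 2-u steps):
  M: 0.4060×0.3740 = 0.151844
  M+2: 0.4060×0.6260 + 0.5940×0.3740 = 0.476312
  M+4: 0.5940×0.6260 = 0.371844
Scale to base peak (0.476312) = 100: 31.9 : 100.0 : 78.1

31.9 : 100.0 : 78.1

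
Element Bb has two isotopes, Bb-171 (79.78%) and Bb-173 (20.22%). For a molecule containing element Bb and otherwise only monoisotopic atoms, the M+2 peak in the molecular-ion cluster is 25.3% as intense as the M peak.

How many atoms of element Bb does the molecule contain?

1

For n independent Bb atoms, I(M+2)/I(M) = n · (abundance Bb-173) / (abundance Bb-171) = n · 0.2022/0.7978.
n = 0.253 × 0.7978/0.2022 = 1.00 ≈ 1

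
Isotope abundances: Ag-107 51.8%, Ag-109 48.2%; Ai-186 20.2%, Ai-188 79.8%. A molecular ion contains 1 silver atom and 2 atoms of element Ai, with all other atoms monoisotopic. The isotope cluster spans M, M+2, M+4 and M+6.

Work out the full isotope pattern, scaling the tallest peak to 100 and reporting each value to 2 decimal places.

4.36 : 38.47 : 100.00 : 63.25

Silver pattern (n=1): 0.5180 : 0.4820
Element Ai pattern (n=2): 0.040804 : 0.322392 : 0.636804
Convolve the two distributions (both contribute in 2-u steps):
  M: 0.5180×0.040804 = 0.021136
  M+2: 0.5180×0.322392 + 0.4820×0.040804 = 0.186667
  M+4: 0.5180×0.636804 + 0.4820×0.322392 = 0.485257
  M+6: 0.4820×0.636804 = 0.306940
Scale to base peak (0.485257) = 100: 4.36 : 38.47 : 100.00 : 63.25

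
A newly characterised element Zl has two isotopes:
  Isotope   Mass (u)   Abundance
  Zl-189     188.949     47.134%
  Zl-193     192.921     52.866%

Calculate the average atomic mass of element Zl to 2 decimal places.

191.05 u

Average mass = Σ (abundance × isotope mass) = 0.47134 × 188.949 + 0.52866 × 192.921
= 89.0592 + 101.9896 = 191.0488 u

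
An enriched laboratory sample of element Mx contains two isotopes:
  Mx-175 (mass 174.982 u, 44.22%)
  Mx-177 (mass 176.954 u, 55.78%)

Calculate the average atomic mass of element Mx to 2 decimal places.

Ar = Σ fᵢ·mᵢ = 0.4422 × 174.982 + 0.5578 × 176.954
= 77.3770 + 98.7049 = 176.0819 u

176.08 u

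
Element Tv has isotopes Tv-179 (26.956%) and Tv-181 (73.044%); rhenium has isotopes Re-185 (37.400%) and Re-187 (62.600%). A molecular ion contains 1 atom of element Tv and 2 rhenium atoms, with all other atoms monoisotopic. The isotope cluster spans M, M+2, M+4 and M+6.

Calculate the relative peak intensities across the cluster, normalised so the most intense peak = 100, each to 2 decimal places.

Element Tv pattern (n=1): 0.26956 : 0.73044
Rhenium pattern (n=2): 0.139876 : 0.468248 : 0.391876
Convolve the two distributions (both contribute in 2-u steps):
  M: 0.26956×0.139876 = 0.037705
  M+2: 0.26956×0.468248 + 0.73044×0.139876 = 0.228392
  M+4: 0.26956×0.391876 + 0.73044×0.468248 = 0.447661
  M+6: 0.73044×0.391876 = 0.286242
Scale to base peak (0.447661) = 100: 8.42 : 51.02 : 100.00 : 63.94

8.42 : 51.02 : 100.00 : 63.94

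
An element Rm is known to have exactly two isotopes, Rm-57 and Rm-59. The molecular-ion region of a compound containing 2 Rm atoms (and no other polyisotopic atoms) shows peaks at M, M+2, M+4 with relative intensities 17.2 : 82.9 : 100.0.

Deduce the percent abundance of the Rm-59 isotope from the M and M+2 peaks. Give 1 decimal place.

70.7%

Let p = fractional abundance of Rm-57. I(M+2)/I(M) = [C(2,1)·p^1·(1−p)] / p^2 = 2·(1−p)/p = 82.9/17.2 = 4.8198
(1−p)/p = 4.8198/2 = 2.4099  ⇒  p = 1/(1 + 2.4099) = 0.2933
Rm-57: 29.3%, Rm-59: 70.7%.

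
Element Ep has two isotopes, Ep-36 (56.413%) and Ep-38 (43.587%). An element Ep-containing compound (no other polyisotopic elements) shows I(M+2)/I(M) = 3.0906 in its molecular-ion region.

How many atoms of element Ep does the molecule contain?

4

The M+2/M ratio from n Ep atoms is n · q/p = n · 0.43587/0.56413.
n = 3.0906 × 0.56413/0.43587 = 4.00 ≈ 4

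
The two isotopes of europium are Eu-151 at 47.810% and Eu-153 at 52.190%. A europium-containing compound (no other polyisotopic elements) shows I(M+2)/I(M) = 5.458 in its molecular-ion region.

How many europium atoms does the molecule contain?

For n independent Eu atoms, I(M+2)/I(M) = n · (abundance Eu-153) / (abundance Eu-151) = n · 0.52190/0.47810.
n = 5.458 × 0.47810/0.52190 = 5.00 ≈ 5

5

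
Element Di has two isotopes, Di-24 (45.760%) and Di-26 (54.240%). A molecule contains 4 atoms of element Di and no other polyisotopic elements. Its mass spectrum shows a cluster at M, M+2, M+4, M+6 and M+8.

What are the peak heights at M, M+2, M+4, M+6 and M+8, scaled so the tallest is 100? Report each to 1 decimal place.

11.9 : 56.2 : 100.0 : 79.0 : 23.4

Each Di atom is independently Di-24 (p = 0.45760) or Di-26 (q = 0.54240); the cluster is the binomial expansion (p + q)^4.
P(M) = 0.45760^4 = 0.043847
P(M+2) = 4 × 0.45760^3 × 0.54240^1 = 0.207892
P(M+4) = 6 × 0.45760^2 × 0.54240^2 = 0.369626
P(M+6) = 4 × 0.45760^1 × 0.54240^3 = 0.292082
P(M+8) = 0.54240^4 = 0.086552
The M+4 peak is largest (0.369626); scaling to 100 gives 11.9 : 56.2 : 100.0 : 79.0 : 23.4.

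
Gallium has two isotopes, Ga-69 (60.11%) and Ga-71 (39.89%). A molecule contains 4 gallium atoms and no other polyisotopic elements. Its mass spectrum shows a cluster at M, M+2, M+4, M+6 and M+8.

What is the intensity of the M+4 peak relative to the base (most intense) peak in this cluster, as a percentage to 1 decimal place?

Binomial terms of (0.6011 + 0.3989)^4: M 0.1306, M+2 0.3465, M+4 0.3450, M+6 0.1526, M+8 0.0253 → M+2 is the base peak.
P(M+2) = C(4,1) × 0.6011^3 × 0.3989^1 = 4 × 0.21719018 × 0.3989 = 0.346549 (base)
P(M+4) = C(4,2) × 0.6011^2 × 0.3989^2 = 6 × 0.36132121 × 0.15912121 = 0.344963
Relative intensity = 0.344963 / 0.346549 × 100 = 99.5

99.5%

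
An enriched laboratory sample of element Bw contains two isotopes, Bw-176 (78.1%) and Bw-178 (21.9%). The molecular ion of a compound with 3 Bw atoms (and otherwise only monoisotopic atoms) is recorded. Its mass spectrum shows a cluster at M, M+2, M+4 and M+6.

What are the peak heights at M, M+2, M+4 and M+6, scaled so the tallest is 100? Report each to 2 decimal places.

100.00 : 84.12 : 23.59 : 2.20

Expanding (0.781 + 0.219)^3:
P(M) = 0.781^3 = 0.476380
P(M+2) = 3 × 0.781^2 × 0.219^1 = 0.400744
P(M+4) = 3 × 0.781^1 × 0.219^2 = 0.112373
P(M+6) = 0.219^3 = 0.010503
The M peak is largest (0.476380); scaling to 100 gives 100.00 : 84.12 : 23.59 : 2.20.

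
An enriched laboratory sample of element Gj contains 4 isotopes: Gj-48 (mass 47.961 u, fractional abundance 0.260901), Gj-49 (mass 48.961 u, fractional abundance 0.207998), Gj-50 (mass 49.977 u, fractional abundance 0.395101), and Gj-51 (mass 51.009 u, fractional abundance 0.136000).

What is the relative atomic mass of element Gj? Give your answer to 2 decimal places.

49.38 u

Average mass = Σ (abundance × isotope mass) = 0.260901 × 47.961 + 0.207998 × 48.961 + 0.395101 × 49.977 + 0.136000 × 51.009
= 12.5131 + 10.1838 + 19.7460 + 6.9372 = 49.3801 u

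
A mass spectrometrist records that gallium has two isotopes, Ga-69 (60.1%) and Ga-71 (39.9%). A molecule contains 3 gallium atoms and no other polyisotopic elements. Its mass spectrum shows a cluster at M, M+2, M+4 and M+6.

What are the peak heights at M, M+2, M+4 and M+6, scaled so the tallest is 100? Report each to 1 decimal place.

50.2 : 100.0 : 66.4 : 14.7

The 3 Ga atoms are independent, so intensities follow the terms of (0.601 + 0.399)^3.
P(M) = 0.601^3 = 0.217082
P(M+2) = 3 × 0.601^2 × 0.399^1 = 0.432358
P(M+4) = 3 × 0.601^1 × 0.399^2 = 0.287039
P(M+6) = 0.399^3 = 0.063521
The M+2 peak is largest (0.432358); scaling to 100 gives 50.2 : 100.0 : 66.4 : 14.7.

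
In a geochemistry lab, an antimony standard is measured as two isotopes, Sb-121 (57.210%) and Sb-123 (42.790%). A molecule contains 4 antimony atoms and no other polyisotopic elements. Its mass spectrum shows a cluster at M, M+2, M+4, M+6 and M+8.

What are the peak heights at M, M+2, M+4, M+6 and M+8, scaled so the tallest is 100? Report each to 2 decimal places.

Each Sb atom is independently Sb-121 (p = 0.57210) or Sb-123 (q = 0.42790); the cluster is the binomial expansion (p + q)^4.
P(M) = 0.57210^4 = 0.107124
P(M+2) = 4 × 0.57210^3 × 0.42790^1 = 0.320493
P(M+4) = 6 × 0.57210^2 × 0.42790^2 = 0.359567
P(M+6) = 4 × 0.57210^1 × 0.42790^3 = 0.179291
P(M+8) = 0.42790^4 = 0.033525
The M+4 peak is largest (0.359567); scaling to 100 gives 29.79 : 89.13 : 100.00 : 49.86 : 9.32.

29.79 : 89.13 : 100.00 : 49.86 : 9.32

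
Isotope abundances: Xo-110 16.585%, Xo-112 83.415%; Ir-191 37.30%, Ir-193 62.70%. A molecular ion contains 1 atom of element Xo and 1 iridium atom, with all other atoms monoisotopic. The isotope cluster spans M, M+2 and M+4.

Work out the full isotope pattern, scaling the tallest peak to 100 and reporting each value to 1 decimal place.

11.8 : 79.4 : 100.0

Element Xo pattern (n=1): 0.16585 : 0.83415
Iridium pattern (n=1): 0.3730 : 0.6270
Convolve the two distributions (both contribute in 2-u steps):
  M: 0.16585×0.3730 = 0.061862
  M+2: 0.16585×0.6270 + 0.83415×0.3730 = 0.415126
  M+4: 0.83415×0.6270 = 0.523012
Scale to base peak (0.523012) = 100: 11.8 : 79.4 : 100.0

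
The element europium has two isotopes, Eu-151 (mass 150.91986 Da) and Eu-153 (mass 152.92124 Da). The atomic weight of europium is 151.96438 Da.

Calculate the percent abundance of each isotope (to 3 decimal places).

Writing the weighted mean with unknown fraction x of Eu-151:
150.91986·x + 152.92124·(1 − x) = 151.96438
(150.91986 − 152.92124)·x = 151.96438 − 152.92124
x = -0.95686 / -2.00138 = 0.47810 → 47.810% Eu-151, 52.190% Eu-153.

Eu-151: 47.810%, Eu-153: 52.190%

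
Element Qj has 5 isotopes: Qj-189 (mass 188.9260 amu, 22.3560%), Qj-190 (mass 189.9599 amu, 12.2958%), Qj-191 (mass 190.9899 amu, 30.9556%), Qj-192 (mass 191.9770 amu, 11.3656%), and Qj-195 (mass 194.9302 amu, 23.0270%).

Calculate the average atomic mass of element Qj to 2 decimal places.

Weight each isotope mass by its fractional abundance: 0.223560 × 188.9260 + 0.122958 × 189.9599 + 0.309556 × 190.9899 + 0.113656 × 191.9770 + 0.230270 × 194.9302
= 42.23630 + 23.35709 + 59.12207 + 21.81934 + 44.88658 = 191.42138 amu

191.42 amu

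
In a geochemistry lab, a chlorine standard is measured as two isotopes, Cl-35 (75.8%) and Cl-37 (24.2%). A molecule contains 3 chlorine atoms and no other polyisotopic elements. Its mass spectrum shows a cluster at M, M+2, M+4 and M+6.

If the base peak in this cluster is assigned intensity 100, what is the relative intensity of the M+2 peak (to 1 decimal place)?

95.8

Term probabilities: M 0.4355, M+2 0.4171, M+4 0.1332, M+6 0.0142. Base peak = M.
P(M) = C(3,0) × 0.758^3 × 0.242^0 = 1 × 0.43551951 × 1.0000 = 0.435520 (base)
P(M+2) = C(3,1) × 0.758^2 × 0.242^1 = 3 × 0.574564 × 0.2420 = 0.417133
Relative intensity = 0.417133 / 0.435520 × 100 = 95.8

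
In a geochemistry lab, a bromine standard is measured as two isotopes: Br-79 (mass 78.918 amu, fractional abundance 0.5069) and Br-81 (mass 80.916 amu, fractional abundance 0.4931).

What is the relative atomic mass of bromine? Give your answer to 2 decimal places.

The abundance-weighted mean is 0.5069 × 78.918 + 0.4931 × 80.916
= 40.0035 + 39.8997 = 79.9032 amu

79.90 amu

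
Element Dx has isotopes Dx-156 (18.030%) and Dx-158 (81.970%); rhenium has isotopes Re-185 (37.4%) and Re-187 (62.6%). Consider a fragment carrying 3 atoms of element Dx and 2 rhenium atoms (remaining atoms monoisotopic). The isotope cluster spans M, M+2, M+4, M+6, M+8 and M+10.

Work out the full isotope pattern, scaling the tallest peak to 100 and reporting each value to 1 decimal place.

0.2 : 3.5 : 22.6 : 69.6 : 100.0 : 53.9

Element Dx pattern (n=3): 0.00586121 : 0.07994064 : 0.36343509 : 0.55076306
Rhenium pattern (n=2): 0.139876 : 0.468248 : 0.391876
Convolve the two distributions (both contribute in 2-u steps):
  M: 0.00586121×0.139876 = 0.000820
  M+2: 0.00586121×0.468248 + 0.07994064×0.139876 = 0.013926
  M+4: 0.00586121×0.391876 + 0.07994064×0.468248 + 0.36343509×0.139876 = 0.090565
  M+6: 0.07994064×0.391876 + 0.36343509×0.468248 + 0.55076306×0.139876 = 0.278543
  M+8: 0.36343509×0.391876 + 0.55076306×0.468248 = 0.400315
  M+10: 0.55076306×0.391876 = 0.215831
Scale to base peak (0.400315) = 100: 0.2 : 3.5 : 22.6 : 69.6 : 100.0 : 53.9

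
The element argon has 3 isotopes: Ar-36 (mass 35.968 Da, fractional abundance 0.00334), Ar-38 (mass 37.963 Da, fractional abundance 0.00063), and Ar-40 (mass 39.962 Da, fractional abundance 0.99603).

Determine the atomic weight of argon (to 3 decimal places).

39.947 Da

Ar = Σ fᵢ·mᵢ = 0.00334 × 35.968 + 0.00063 × 37.963 + 0.99603 × 39.962
= 0.1201 + 0.0239 + 39.8034 = 39.9474 Da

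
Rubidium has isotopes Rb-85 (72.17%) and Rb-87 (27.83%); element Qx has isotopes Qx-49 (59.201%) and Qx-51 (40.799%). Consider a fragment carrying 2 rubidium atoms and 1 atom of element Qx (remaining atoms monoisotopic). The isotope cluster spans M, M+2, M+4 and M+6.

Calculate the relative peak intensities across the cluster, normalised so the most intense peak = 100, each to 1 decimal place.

Rubidium pattern (n=2): 0.52085089 : 0.40169822 : 0.07745089
Element Qx pattern (n=1): 0.59201 : 0.40799
Convolve the two distributions (both contribute in 2-u steps):
  M: 0.52085089×0.59201 = 0.308349
  M+2: 0.52085089×0.40799 + 0.40169822×0.59201 = 0.450311
  M+4: 0.40169822×0.40799 + 0.07745089×0.59201 = 0.209741
  M+6: 0.07745089×0.40799 = 0.031599
Scale to base peak (0.450311) = 100: 68.5 : 100.0 : 46.6 : 7.0

68.5 : 100.0 : 46.6 : 7.0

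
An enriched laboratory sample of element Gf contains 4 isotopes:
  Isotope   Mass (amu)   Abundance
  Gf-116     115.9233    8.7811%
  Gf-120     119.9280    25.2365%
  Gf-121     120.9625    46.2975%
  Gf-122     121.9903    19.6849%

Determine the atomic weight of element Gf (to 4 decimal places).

120.4613 amu

Average mass = Σ (abundance × isotope mass) = 0.087811 × 115.9233 + 0.252365 × 119.9280 + 0.462975 × 120.9625 + 0.196849 × 121.9903
= 10.17934 + 30.26563 + 56.00261 + 24.01367 = 120.46125 amu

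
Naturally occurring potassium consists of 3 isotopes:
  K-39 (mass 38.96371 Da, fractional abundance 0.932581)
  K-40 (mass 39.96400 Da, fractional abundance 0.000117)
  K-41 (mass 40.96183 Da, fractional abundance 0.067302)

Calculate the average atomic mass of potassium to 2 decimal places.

39.10 Da

Weight each isotope mass by its fractional abundance: 0.932581 × 38.96371 + 0.000117 × 39.96400 + 0.067302 × 40.96183
= 36.336816 + 0.004676 + 2.756813 = 39.098305 Da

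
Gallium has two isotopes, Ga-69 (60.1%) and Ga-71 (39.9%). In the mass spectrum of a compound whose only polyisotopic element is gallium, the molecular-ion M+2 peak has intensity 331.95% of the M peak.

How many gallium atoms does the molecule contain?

With n Ga atoms, P(M+2)/P(M) = C(n,1)·p^(n−1)q / p^n = n·q/p = n · 0.399/0.601.
n = 3.3195 × 0.601/0.399 = 5.00 ≈ 5

5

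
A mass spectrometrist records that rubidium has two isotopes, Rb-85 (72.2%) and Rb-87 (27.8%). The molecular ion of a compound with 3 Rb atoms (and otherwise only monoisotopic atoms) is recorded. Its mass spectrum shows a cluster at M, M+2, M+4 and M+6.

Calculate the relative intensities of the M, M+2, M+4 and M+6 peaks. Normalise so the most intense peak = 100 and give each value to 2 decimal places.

Each Rb atom is independently Rb-85 (p = 0.722) or Rb-87 (q = 0.278); the cluster is the binomial expansion (p + q)^3.
P(M) = 0.722^3 = 0.376367
P(M+2) = 3 × 0.722^2 × 0.278^1 = 0.434751
P(M+4) = 3 × 0.722^1 × 0.278^2 = 0.167397
P(M+6) = 0.278^3 = 0.021485
The M+2 peak is largest (0.434751); scaling to 100 gives 86.57 : 100.00 : 38.50 : 4.94.

86.57 : 100.00 : 38.50 : 4.94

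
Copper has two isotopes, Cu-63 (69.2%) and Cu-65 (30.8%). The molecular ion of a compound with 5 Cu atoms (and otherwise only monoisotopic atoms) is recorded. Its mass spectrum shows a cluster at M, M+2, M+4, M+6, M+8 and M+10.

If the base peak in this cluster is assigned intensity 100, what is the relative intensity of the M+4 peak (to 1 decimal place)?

(0.692 + 0.308)^5 gives M 0.1587, M+2 0.3531, M+4 0.3144, M+6 0.1399, M+8 0.0311, M+10 0.0028; the largest is M+2.
P(M+2) = C(5,1) × 0.692^4 × 0.308^1 = 5 × 0.22931073 × 0.3080 = 0.353139 (base)
P(M+4) = C(5,2) × 0.692^3 × 0.308^2 = 10 × 0.33137389 × 0.094864 = 0.314355
Relative intensity = 0.314355 / 0.353139 × 100 = 89.0

89.0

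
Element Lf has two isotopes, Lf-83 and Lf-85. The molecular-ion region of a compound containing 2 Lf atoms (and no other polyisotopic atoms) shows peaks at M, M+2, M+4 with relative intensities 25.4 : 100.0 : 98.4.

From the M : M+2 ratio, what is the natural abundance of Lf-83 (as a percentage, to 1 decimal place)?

Write p for the Lf-83 fraction. I(M+2)/I(M) = [C(2,1)·p^1·(1−p)] / p^2 = 2·(1−p)/p = 100.0/25.4 = 3.9370
(1−p)/p = 3.9370/2 = 1.9685  ⇒  p = 1/(1 + 1.9685) = 0.3369
Lf-83: 33.7%, Lf-85: 66.3%.

33.7%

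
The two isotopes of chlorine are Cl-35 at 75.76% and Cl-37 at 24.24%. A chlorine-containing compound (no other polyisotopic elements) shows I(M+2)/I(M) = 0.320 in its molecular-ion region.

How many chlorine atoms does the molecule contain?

For n independent Cl atoms, I(M+2)/I(M) = n · (abundance Cl-37) / (abundance Cl-35) = n · 0.2424/0.7576.
n = 0.320 × 0.7576/0.2424 = 1.00 ≈ 1

1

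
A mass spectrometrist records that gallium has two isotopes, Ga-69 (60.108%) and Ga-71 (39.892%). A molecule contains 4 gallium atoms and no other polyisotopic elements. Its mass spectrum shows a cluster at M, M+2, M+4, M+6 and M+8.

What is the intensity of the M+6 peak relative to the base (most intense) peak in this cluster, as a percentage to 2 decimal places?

44.05%

(0.60108 + 0.39892)^4 gives M 0.1305, M+2 0.3465, M+4 0.3450, M+6 0.1526, M+8 0.0253; the largest is M+2.
P(M+2) = C(4,1) × 0.60108^3 × 0.39892^1 = 4 × 0.2171685 × 0.39892 = 0.346531 (base)
P(M+6) = C(4,3) × 0.60108^1 × 0.39892^3 = 4 × 0.60108 × 0.063483 = 0.152633
Relative intensity = 0.152633 / 0.346531 × 100 = 44.05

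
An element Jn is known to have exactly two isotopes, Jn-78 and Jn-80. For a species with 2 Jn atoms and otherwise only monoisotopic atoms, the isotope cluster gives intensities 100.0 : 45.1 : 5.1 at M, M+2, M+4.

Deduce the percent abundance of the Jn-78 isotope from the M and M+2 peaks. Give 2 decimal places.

If p is the fraction of Jn that is Jn-78, then I(M+2)/I(M) = [C(2,1)·p^1·(1−p)] / p^2 = 2·(1−p)/p = 45.1/100.0 = 0.4510
(1−p)/p = 0.4510/2 = 0.2255  ⇒  p = 1/(1 + 0.2255) = 0.8160
Jn-78: 81.60%, Jn-80: 18.40%.

81.60%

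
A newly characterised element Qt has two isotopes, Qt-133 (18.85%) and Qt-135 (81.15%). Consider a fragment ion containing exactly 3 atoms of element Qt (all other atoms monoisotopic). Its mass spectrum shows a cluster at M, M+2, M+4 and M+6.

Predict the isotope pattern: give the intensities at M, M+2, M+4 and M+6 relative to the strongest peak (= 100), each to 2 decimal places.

1.25 : 16.19 : 69.69 : 100.00

The 3 Qt atoms are independent, so intensities follow the terms of (0.1885 + 0.8115)^3.
P(M) = 0.1885^3 = 0.006698
P(M+2) = 3 × 0.1885^2 × 0.8115^1 = 0.086503
P(M+4) = 3 × 0.1885^1 × 0.8115^2 = 0.372400
P(M+6) = 0.8115^3 = 0.534399
The M+6 peak is largest (0.534399); scaling to 100 gives 1.25 : 16.19 : 69.69 : 100.00.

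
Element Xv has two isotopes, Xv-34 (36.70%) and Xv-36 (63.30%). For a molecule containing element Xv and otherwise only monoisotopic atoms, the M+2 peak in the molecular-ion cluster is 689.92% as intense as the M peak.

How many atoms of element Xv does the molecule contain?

With n Xv atoms, P(M+2)/P(M) = C(n,1)·p^(n−1)q / p^n = n·q/p = n · 0.6330/0.3670.
n = 6.8992 × 0.3670/0.6330 = 4.00 ≈ 4

4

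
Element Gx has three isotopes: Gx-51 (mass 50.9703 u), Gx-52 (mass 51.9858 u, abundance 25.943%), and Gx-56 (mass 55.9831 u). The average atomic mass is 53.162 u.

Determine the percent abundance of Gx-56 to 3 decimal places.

38.467%

The remaining 74.057% is split between Gx-51 (fraction x) and Gx-56 (fraction 0.74057 − x).
Substituting: 50.9703x + 55.9831(0.74057 − x) = 39.675323906
(50.9703 − 55.9831)x = -1.784080461  ⇒  x = 0.35590, y = 0.38467
Gx-51: 35.590%, Gx-56: 38.467%.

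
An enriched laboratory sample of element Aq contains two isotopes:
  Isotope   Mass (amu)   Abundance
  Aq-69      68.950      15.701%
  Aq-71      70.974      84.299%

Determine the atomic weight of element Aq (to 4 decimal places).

70.6562 amu

Ar = Σ fᵢ·mᵢ = 0.15701 × 68.950 + 0.84299 × 70.974
= 10.82584 + 59.83037 = 70.65621 amu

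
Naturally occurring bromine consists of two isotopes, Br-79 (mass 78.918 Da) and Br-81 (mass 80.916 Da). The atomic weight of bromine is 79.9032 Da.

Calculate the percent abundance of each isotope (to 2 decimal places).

Br-79: 50.69%, Br-81: 49.31%

With x = fraction of Br-79 (so Br-81 is 1 − x):
78.918·x + 80.916·(1 − x) = 79.9032
(78.918 − 80.916)·x = 79.9032 − 80.916
x = -1.0128 / -1.998 = 0.50691 → 50.69% Br-79, 49.31% Br-81.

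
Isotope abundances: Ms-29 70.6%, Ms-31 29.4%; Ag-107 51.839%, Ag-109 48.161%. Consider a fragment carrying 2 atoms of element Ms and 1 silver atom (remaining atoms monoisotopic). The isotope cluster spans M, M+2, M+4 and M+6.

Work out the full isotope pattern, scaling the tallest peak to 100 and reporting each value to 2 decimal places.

56.76 : 100.00 : 53.76 : 9.14

Element Ms pattern (n=2): 0.498436 : 0.415128 : 0.086436
Silver pattern (n=1): 0.51839 : 0.48161
Convolve the two distributions (both contribute in 2-u steps):
  M: 0.498436×0.51839 = 0.258384
  M+2: 0.498436×0.48161 + 0.415128×0.51839 = 0.455250
  M+4: 0.415128×0.48161 + 0.086436×0.51839 = 0.244737
  M+6: 0.086436×0.48161 = 0.041628
Scale to base peak (0.455250) = 100: 56.76 : 100.00 : 53.76 : 9.14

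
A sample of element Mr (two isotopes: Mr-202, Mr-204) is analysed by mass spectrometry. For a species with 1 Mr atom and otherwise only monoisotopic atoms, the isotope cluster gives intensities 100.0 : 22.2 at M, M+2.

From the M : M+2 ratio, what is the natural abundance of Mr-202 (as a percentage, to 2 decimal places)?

Let p = fractional abundance of Mr-202. I(M+2)/I(M) = [C(1,1)·p^0·(1−p)] / p^1 = 1·(1−p)/p = 22.2/100.0 = 0.2220
(1−p)/p = 0.2220/1 = 0.2220  ⇒  p = 1/(1 + 0.2220) = 0.8183
Mr-202: 81.83%, Mr-204: 18.17%.

81.83%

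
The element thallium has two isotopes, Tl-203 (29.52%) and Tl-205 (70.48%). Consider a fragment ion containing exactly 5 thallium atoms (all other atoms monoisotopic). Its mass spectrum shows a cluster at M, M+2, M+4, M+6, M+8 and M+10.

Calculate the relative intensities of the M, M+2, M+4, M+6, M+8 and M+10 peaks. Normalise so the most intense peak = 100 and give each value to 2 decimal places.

0.62 : 7.35 : 35.09 : 83.77 : 100.00 : 47.75

Expanding (0.2952 + 0.7048)^5:
P(M) = 0.2952^5 = 0.002242
P(M+2) = 5 × 0.2952^4 × 0.7048^1 = 0.026761
P(M+4) = 10 × 0.2952^3 × 0.7048^2 = 0.127785
P(M+6) = 10 × 0.2952^2 × 0.7048^3 = 0.305092
P(M+8) = 5 × 0.2952^1 × 0.7048^4 = 0.364208
P(M+10) = 0.7048^5 = 0.173912
The M+8 peak is largest (0.364208); scaling to 100 gives 0.62 : 7.35 : 35.09 : 83.77 : 100.00 : 47.75.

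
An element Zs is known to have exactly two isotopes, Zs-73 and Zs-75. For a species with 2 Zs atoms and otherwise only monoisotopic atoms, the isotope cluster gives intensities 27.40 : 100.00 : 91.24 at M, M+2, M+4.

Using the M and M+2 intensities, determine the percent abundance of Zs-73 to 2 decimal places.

If p is the fraction of Zs that is Zs-73, then I(M+2)/I(M) = [C(2,1)·p^1·(1−p)] / p^2 = 2·(1−p)/p = 100.00/27.40 = 3.6496
(1−p)/p = 3.6496/2 = 1.8248  ⇒  p = 1/(1 + 1.8248) = 0.3540
Zs-73: 35.40%, Zs-75: 64.60%.

35.40%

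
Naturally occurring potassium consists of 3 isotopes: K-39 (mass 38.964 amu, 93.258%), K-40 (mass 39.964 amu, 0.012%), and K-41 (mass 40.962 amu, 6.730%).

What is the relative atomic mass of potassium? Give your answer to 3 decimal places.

39.099 amu

Ar = Σ fᵢ·mᵢ = 0.93258 × 38.964 + 0.00012 × 39.964 + 0.06730 × 40.962
= 36.3370 + 0.0048 + 2.7567 = 39.0985 amu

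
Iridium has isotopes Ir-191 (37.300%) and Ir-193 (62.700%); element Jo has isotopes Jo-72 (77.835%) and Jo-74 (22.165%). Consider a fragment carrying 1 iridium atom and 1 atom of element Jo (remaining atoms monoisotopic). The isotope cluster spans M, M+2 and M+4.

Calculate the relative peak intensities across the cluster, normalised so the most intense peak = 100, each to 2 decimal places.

50.87 : 100.00 : 24.35

Iridium pattern (n=1): 0.3730 : 0.6270
Element Jo pattern (n=1): 0.77835 : 0.22165
Convolve the two distributions (both contribute in 2-u steps):
  M: 0.3730×0.77835 = 0.290325
  M+2: 0.3730×0.22165 + 0.6270×0.77835 = 0.570701
  M+4: 0.6270×0.22165 = 0.138975
Scale to base peak (0.570701) = 100: 50.87 : 100.00 : 24.35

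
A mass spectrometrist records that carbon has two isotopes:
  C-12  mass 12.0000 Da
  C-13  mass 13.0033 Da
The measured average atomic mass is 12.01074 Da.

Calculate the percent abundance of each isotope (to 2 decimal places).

Writing the weighted mean with unknown fraction x of C-12:
12.0000·x + 13.0033·(1 − x) = 12.01074
(12.0000 − 13.0033)·x = 12.01074 − 13.0033
x = -0.99256 / -1.0033 = 0.98930 → 98.93% C-12, 1.07% C-13.

C-12: 98.93%, C-13: 1.07%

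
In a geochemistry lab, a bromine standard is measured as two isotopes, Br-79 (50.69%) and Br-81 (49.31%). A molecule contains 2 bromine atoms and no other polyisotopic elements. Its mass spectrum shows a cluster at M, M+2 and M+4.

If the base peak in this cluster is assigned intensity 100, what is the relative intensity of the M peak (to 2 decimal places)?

Term probabilities: M 0.2569, M+2 0.4999, M+4 0.2431. Base peak = M+2.
P(M+2) = C(2,1) × 0.5069^1 × 0.4931^1 = 2 × 0.5069 × 0.4931 = 0.499905 (base)
P(M) = C(2,0) × 0.5069^2 × 0.4931^0 = 1 × 0.25694761 × 1.0000 = 0.256948
Relative intensity = 0.256948 / 0.499905 × 100 = 51.40

51.40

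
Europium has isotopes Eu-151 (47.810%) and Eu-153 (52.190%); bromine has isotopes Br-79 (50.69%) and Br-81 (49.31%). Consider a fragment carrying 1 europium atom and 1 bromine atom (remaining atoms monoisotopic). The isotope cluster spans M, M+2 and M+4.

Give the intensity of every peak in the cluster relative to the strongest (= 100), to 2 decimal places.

48.44 : 100.00 : 51.44

Europium pattern (n=1): 0.4781 : 0.5219
Bromine pattern (n=1): 0.5069 : 0.4931
Convolve the two distributions (both contribute in 2-u steps):
  M: 0.4781×0.5069 = 0.242349
  M+2: 0.4781×0.4931 + 0.5219×0.5069 = 0.500302
  M+4: 0.5219×0.4931 = 0.257349
Scale to base peak (0.500302) = 100: 48.44 : 100.00 : 51.44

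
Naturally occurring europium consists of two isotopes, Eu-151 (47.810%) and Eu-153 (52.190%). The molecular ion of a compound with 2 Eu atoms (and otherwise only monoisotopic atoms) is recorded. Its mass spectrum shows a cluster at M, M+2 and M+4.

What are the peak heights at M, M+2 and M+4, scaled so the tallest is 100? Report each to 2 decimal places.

Expanding (0.47810 + 0.52190)^2:
P(M) = 0.47810^2 = 0.228580
P(M+2) = 2 × 0.47810^1 × 0.52190^1 = 0.499041
P(M+4) = 0.52190^2 = 0.272380
The M+2 peak is largest (0.499041); scaling to 100 gives 45.80 : 100.00 : 54.58.

45.80 : 100.00 : 54.58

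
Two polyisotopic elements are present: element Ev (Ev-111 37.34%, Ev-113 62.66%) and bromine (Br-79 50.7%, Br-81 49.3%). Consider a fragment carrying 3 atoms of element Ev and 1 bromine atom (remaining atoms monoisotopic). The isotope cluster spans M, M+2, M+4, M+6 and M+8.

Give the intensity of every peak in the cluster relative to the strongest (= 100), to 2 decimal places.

7.49 : 45.02 : 100.00 : 96.98 : 34.44

Element Ev pattern (n=3): 0.05206225 : 0.26209593 : 0.43982139 : 0.24602043
Bromine pattern (n=1): 0.5070 : 0.4930
Convolve the two distributions (both contribute in 2-u steps):
  M: 0.05206225×0.5070 = 0.026396
  M+2: 0.05206225×0.4930 + 0.26209593×0.5070 = 0.158549
  M+4: 0.26209593×0.4930 + 0.43982139×0.5070 = 0.352203
  M+6: 0.43982139×0.4930 + 0.24602043×0.5070 = 0.341564
  M+8: 0.24602043×0.4930 = 0.121288
Scale to base peak (0.352203) = 100: 7.49 : 45.02 : 100.00 : 96.98 : 34.44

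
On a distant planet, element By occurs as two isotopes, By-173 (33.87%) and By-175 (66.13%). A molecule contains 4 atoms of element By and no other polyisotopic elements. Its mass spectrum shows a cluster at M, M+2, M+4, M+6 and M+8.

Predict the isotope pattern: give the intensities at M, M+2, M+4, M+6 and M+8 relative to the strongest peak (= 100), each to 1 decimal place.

3.4 : 26.2 : 76.8 : 100.0 : 48.8

Expanding (0.3387 + 0.6613)^4:
P(M) = 0.3387^4 = 0.013160
P(M+2) = 4 × 0.3387^3 × 0.6613^1 = 0.102779
P(M+4) = 6 × 0.3387^2 × 0.6613^2 = 0.301008
P(M+6) = 4 × 0.3387^1 × 0.6613^3 = 0.391806
P(M+8) = 0.6613^4 = 0.191247
The M+6 peak is largest (0.391806); scaling to 100 gives 3.4 : 26.2 : 76.8 : 100.0 : 48.8.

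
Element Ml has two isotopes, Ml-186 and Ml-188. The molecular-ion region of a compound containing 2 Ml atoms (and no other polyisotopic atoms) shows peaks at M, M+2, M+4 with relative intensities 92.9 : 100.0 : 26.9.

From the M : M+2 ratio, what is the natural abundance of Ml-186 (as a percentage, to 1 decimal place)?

Write p for the Ml-186 fraction. I(M+2)/I(M) = [C(2,1)·p^1·(1−p)] / p^2 = 2·(1−p)/p = 100.0/92.9 = 1.0764
(1−p)/p = 1.0764/2 = 0.5382  ⇒  p = 1/(1 + 0.5382) = 0.6501
Ml-186: 65.0%, Ml-188: 35.0%.

65.0%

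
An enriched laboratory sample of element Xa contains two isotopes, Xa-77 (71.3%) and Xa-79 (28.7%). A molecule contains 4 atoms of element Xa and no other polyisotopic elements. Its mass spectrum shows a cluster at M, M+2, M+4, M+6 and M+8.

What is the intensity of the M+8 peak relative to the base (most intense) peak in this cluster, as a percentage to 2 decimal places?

(0.713 + 0.287)^4 gives M 0.2584, M+2 0.4161, M+4 0.2512, M+6 0.0674, M+8 0.0068; the largest is M+2.
P(M+2) = C(4,1) × 0.713^3 × 0.287^1 = 4 × 0.3624671 × 0.2870 = 0.416112 (base)
P(M+8) = C(4,4) × 0.713^0 × 0.287^4 = 1 × 1.0000 × 0.00678465 = 0.006785
Relative intensity = 0.006785 / 0.416112 × 100 = 1.63

1.63%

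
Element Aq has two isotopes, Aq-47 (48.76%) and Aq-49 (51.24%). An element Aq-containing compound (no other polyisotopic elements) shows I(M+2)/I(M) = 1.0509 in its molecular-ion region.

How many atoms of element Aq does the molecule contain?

1

With n Aq atoms, P(M+2)/P(M) = C(n,1)·p^(n−1)q / p^n = n·q/p = n · 0.5124/0.4876.
n = 1.0509 × 0.4876/0.5124 = 1.00 ≈ 1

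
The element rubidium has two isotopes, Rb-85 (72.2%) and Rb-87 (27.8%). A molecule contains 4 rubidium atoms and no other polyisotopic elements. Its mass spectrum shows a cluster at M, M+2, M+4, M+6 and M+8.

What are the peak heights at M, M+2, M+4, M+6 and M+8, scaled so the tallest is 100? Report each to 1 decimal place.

Each Rb atom is independently Rb-85 (p = 0.722) or Rb-87 (q = 0.278); the cluster is the binomial expansion (p + q)^4.
P(M) = 0.722^4 = 0.271737
P(M+2) = 4 × 0.722^3 × 0.278^1 = 0.418520
P(M+4) = 6 × 0.722^2 × 0.278^2 = 0.241721
P(M+6) = 4 × 0.722^1 × 0.278^3 = 0.062049
P(M+8) = 0.278^4 = 0.005973
The M+2 peak is largest (0.418520); scaling to 100 gives 64.9 : 100.0 : 57.8 : 14.8 : 1.4.

64.9 : 100.0 : 57.8 : 14.8 : 1.4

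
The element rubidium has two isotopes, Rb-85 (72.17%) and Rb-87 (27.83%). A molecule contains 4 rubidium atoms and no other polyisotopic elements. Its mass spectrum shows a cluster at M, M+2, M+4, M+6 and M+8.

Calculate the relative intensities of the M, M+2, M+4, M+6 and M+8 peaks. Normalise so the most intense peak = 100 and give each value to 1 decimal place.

Each Rb atom is independently Rb-85 (p = 0.7217) or Rb-87 (q = 0.2783); the cluster is the binomial expansion (p + q)^4.
P(M) = 0.7217^4 = 0.271286
P(M+2) = 4 × 0.7217^3 × 0.2783^1 = 0.418450
P(M+4) = 6 × 0.7217^2 × 0.2783^2 = 0.242042
P(M+6) = 4 × 0.7217^1 × 0.2783^3 = 0.062224
P(M+8) = 0.2783^4 = 0.005999
The M+2 peak is largest (0.418450); scaling to 100 gives 64.8 : 100.0 : 57.8 : 14.9 : 1.4.

64.8 : 100.0 : 57.8 : 14.9 : 1.4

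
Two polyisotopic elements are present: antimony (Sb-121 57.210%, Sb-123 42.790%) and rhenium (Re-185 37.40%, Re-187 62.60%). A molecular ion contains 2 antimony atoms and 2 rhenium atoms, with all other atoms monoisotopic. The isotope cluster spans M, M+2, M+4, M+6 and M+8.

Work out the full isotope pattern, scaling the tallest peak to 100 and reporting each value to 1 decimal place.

11.9 : 57.9 : 100.0 : 72.5 : 18.7

Antimony pattern (n=2): 0.32729841 : 0.48960318 : 0.18309841
Rhenium pattern (n=2): 0.139876 : 0.468248 : 0.391876
Convolve the two distributions (both contribute in 2-u steps):
  M: 0.32729841×0.139876 = 0.045781
  M+2: 0.32729841×0.468248 + 0.48960318×0.139876 = 0.221741
  M+4: 0.32729841×0.391876 + 0.48960318×0.468248 + 0.18309841×0.139876 = 0.383127
  M+6: 0.48960318×0.391876 + 0.18309841×0.468248 = 0.277599
  M+8: 0.18309841×0.391876 = 0.071752
Scale to base peak (0.383127) = 100: 11.9 : 57.9 : 100.0 : 72.5 : 18.7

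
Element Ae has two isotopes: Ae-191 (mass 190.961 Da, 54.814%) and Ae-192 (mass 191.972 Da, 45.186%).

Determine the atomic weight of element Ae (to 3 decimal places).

Average mass = Σ (abundance × isotope mass) = 0.54814 × 190.961 + 0.45186 × 191.972
= 104.6734 + 86.7445 = 191.4179 Da

191.418 Da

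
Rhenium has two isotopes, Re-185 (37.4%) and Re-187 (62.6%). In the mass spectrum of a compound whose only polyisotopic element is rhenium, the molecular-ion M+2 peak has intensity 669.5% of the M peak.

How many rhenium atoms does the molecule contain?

4

With n Re atoms, P(M+2)/P(M) = C(n,1)·p^(n−1)q / p^n = n·q/p = n · 0.626/0.374.
n = 6.695 × 0.374/0.626 = 4.00 ≈ 4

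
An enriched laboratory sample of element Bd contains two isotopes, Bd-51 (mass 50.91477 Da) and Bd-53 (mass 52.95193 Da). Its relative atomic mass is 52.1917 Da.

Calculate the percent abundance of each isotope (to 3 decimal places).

Writing the weighted mean with unknown fraction x of Bd-51:
50.91477·x + 52.95193·(1 − x) = 52.1917
(50.91477 − 52.95193)·x = 52.1917 − 52.95193
x = -0.76023 / -2.03716 = 0.37318 → 37.318% Bd-51, 62.682% Bd-53.

Bd-51: 37.318%, Bd-53: 62.682%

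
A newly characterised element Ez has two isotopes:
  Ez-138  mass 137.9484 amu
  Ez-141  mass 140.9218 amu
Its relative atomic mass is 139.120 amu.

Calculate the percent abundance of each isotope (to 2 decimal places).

Ez-138: 60.60%, Ez-141: 39.40%

With x = fraction of Ez-138 (so Ez-141 is 1 − x):
137.9484·x + 140.9218·(1 − x) = 139.120
(137.9484 − 140.9218)·x = 139.120 − 140.9218
x = -1.8018 / -2.9734 = 0.60597 → 60.60% Ez-138, 39.40% Ez-141.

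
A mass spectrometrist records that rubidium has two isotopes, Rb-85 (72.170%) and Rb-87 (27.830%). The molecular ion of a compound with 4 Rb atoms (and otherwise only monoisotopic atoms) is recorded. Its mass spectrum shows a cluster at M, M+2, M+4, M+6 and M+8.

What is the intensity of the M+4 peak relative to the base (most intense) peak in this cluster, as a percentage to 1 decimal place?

57.8%

Binomial terms of (0.72170 + 0.27830)^4: M 0.2713, M+2 0.4184, M+4 0.2420, M+6 0.0622, M+8 0.0060 → M+2 is the base peak.
P(M+2) = C(4,1) × 0.72170^3 × 0.27830^1 = 4 × 0.37589809 × 0.2783 = 0.418450 (base)
P(M+4) = C(4,2) × 0.72170^2 × 0.27830^2 = 6 × 0.52085089 × 0.07745089 = 0.242042
Relative intensity = 0.242042 / 0.418450 × 100 = 57.8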